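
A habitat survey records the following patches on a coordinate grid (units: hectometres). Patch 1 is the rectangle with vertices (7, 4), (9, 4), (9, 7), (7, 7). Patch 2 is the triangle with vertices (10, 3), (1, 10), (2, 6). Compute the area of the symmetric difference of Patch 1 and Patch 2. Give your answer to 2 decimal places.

18.26

|Patch 1| = 6, |Patch 2| = 14.5, |Patch 1∩Patch 2| = 1.122.
|Patch 1 △ Patch 2| = |Patch 1| + |Patch 2| − 2·|Patch 1∩Patch 2| = 6 + 14.5 − 2.244 = 18.26.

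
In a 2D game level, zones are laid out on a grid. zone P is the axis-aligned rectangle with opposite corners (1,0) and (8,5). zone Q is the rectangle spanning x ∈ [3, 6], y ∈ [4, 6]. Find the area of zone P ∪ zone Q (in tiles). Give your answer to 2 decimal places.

By inclusion–exclusion:
Individual areas: |zone P| = 35, |zone Q| = 6.
|zone P∩zone Q|: x∈[3,6], y∈[4,5] → 3·1 = 3.
|zone P ∪ zone Q| = 41 − 3 = 38.00.

38.00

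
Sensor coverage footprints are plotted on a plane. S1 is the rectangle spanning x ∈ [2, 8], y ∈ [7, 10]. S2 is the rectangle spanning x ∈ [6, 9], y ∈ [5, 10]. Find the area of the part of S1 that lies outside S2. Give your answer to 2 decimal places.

12.00

|S1∩S2|: x∈[6,8], y∈[7,10] → 2·3 = 6.
|S1| = 18.
|S1 ∖ S2| = |S1| − |S1∩S2| = 18 − 6 = 12.00.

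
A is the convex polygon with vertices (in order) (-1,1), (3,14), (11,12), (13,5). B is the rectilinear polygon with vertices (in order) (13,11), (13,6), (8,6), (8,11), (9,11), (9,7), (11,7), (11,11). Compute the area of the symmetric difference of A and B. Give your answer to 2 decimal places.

|A| = 109, |B| = 17, |A∩B| = 12.
|A △ B| = |A| + |B| − 2·|A∩B| = 109 + 17 − 24 = 102.00.

102.00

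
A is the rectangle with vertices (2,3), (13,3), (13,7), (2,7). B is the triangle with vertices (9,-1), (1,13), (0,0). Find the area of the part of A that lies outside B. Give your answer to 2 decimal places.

|A| = 44, |A∩B| = 14.2857.
|A ∖ B| = |A| − |A∩B| = 44 − 14.2857 = 29.71.

29.71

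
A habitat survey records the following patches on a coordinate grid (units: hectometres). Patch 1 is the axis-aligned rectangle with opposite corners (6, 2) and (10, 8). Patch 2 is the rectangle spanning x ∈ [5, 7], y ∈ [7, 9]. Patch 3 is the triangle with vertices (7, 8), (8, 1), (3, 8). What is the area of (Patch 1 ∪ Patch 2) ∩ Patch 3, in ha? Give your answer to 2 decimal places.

The region (Patch 1 ∪ Patch 2) ∩ Patch 3 is the polygon with vertices (7.286,2), (6,3.8), (6,7), (5,7), (5,8), (7,8), (7.857,2).
By the shoelace formula its area is 8.41.

8.41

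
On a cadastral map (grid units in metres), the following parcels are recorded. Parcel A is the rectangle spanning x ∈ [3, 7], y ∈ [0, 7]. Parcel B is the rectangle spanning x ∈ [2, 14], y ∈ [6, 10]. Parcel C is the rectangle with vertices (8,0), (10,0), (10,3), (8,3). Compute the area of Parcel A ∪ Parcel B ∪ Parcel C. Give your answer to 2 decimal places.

78.00

By inclusion–exclusion:
Individual areas: |Parcel A| = 28, |Parcel B| = 48, |Parcel C| = 6.
|Parcel A∩Parcel B|: x∈[3,7], y∈[6,7] → 4·1 = 4.
|Parcel A∩Parcel C| = 0 (no overlap).
|Parcel B∩Parcel C| = 0 (no overlap).
|Parcel A∩Parcel B∩Parcel C| = 0.
|Parcel A ∪ Parcel B ∪ Parcel C| = 82 − 4 + 0 = 78.00.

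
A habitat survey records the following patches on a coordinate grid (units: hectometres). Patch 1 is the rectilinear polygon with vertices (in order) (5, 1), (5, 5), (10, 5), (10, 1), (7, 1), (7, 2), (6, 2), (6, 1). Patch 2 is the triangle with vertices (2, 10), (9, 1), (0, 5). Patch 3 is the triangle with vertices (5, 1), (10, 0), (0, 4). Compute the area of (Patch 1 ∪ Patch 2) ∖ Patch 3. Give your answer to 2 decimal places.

38.44

|Patch 1 ∪ Patch 2| = 39.2917.
|(Patch 1 ∪ Patch 2) ∩ Patch 3| = 0.85.
|(Patch 1 ∪ Patch 2) ∖ Patch 3| = 39.2917 − 0.85 = 38.44.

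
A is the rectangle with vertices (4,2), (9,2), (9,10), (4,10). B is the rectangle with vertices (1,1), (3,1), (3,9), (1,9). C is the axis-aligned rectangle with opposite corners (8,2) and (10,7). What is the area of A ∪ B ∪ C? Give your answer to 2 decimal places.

By inclusion–exclusion:
Individual areas: |A| = 40, |B| = 16, |C| = 10.
|A∩B| = 0 (no overlap).
|A∩C|: x∈[8,9], y∈[2,7] → 1·5 = 5.
|B∩C| = 0 (no overlap).
|A∩B∩C| = 0.
|A ∪ B ∪ C| = 66 − 5 + 0 = 61.00.

61.00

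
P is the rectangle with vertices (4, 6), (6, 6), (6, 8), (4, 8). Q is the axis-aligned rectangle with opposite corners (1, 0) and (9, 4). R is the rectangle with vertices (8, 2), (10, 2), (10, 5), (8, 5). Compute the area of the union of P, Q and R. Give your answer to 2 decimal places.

40.00

By inclusion–exclusion:
Individual areas: |P| = 4, |Q| = 32, |R| = 6.
|P∩Q| = 0 (no overlap).
|P∩R| = 0 (no overlap).
|Q∩R|: x∈[8,9], y∈[2,4] → 1·2 = 2.
|P∩Q∩R| = 0.
|P ∪ Q ∪ R| = 42 − 2 + 0 = 40.00.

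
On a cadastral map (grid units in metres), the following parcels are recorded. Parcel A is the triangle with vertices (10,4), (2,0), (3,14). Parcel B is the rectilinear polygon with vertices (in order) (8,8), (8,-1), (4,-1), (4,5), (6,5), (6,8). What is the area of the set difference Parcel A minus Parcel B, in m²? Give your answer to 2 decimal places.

|Parcel A| = 54, |Parcel A∩Parcel B| = 17.5429.
|Parcel A ∖ Parcel B| = |Parcel A| − |Parcel A∩Parcel B| = 54 − 17.5429 = 36.46.

36.46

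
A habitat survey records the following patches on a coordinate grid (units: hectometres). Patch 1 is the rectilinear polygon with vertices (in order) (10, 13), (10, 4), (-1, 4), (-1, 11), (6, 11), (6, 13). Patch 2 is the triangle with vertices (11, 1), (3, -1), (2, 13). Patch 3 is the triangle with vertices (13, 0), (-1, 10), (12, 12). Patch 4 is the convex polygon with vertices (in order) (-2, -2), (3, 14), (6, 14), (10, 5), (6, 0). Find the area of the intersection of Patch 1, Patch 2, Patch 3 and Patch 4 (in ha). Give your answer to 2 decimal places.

17.03

The intersection is the polygon with vertices (3.707,10.724), (8.75,4), (7.4,4), (2.387,7.581), (2.179,10.489).
By the shoelace formula its area is 17.03.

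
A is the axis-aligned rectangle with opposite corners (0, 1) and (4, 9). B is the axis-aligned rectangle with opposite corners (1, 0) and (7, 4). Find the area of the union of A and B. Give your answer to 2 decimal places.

47.00

By inclusion–exclusion:
Individual areas: |A| = 32, |B| = 24.
|A∩B|: x∈[1,4], y∈[1,4] → 3·3 = 9.
|A ∪ B| = 56 − 9 = 47.00.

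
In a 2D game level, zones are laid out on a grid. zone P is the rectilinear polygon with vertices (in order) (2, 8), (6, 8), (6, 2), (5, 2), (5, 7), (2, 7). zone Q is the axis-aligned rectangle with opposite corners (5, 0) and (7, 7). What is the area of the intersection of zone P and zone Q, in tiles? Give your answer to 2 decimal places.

The intersection is the polygon with vertices (6,2), (5,2), (5,7), (6,7).
By the shoelace formula its area is 5.00.

5.00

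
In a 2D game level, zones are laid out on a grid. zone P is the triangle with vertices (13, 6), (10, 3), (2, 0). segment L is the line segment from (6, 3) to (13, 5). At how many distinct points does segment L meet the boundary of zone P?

The segment meets the boundary at (11.6,4.6), (9.15,3.9).

2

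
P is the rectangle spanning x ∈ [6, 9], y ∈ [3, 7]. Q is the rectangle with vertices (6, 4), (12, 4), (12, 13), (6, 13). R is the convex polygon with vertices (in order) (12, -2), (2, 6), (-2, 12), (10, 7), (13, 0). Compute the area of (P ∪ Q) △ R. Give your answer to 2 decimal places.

85.98

|P ∪ Q| = 57.
|(P ∪ Q) ∩ R| = 20.2619.
|(P ∪ Q) △ R| = 57 + 69.5 − 40.5238 = 85.98.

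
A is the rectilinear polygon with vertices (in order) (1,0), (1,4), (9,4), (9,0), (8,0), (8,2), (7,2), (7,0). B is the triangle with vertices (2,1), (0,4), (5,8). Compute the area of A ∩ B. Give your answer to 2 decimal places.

4.18

The intersection is the polygon with vertices (1,4), (3.286,4), (2,1), (1,2.5).
By the shoelace formula its area is 4.18.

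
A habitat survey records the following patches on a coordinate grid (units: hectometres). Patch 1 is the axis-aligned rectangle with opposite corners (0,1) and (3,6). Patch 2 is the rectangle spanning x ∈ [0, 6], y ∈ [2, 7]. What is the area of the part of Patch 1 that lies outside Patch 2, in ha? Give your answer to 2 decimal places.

3.00

|Patch 1∩Patch 2|: x∈[0,3], y∈[2,6] → 3·4 = 12.
|Patch 1| = 15.
|Patch 1 ∖ Patch 2| = |Patch 1| − |Patch 1∩Patch 2| = 15 − 12 = 3.00.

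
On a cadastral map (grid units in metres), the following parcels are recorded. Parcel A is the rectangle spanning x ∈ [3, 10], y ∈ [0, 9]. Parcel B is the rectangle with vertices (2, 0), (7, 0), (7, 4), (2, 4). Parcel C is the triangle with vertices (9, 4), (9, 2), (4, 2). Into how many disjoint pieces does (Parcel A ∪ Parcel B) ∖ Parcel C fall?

(Parcel A ∪ Parcel B) ∖ Parcel C is a single connected region.

1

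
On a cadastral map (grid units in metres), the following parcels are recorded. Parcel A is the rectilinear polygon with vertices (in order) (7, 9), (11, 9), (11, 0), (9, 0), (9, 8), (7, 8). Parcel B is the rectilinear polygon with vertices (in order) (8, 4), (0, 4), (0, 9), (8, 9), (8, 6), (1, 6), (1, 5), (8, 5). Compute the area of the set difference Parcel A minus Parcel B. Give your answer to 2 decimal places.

19.00

|Parcel A| = 20, |Parcel A∩Parcel B| = 1.
|Parcel A ∖ Parcel B| = |Parcel A| − |Parcel A∩Parcel B| = 20 − 1 = 19.00.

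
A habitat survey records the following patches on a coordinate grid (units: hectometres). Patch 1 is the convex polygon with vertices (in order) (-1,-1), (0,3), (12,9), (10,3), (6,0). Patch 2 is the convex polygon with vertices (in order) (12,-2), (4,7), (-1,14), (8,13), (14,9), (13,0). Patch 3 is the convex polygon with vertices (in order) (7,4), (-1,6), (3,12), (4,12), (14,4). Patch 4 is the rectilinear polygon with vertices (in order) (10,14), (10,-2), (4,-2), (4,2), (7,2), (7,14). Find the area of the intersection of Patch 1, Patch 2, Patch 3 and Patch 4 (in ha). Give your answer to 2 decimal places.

The intersection is the polygon with vertices (7,4), (7,6.5), (9.385,7.692), (10,7.2), (10,4).
By the shoelace formula its area is 9.50.

9.50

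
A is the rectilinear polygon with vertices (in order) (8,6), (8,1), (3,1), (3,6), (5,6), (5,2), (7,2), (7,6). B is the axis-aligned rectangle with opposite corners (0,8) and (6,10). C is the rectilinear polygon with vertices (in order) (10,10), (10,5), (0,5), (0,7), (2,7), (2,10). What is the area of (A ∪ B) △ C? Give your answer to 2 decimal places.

|A ∪ B| = 29.
|(A ∪ B) ∩ C| = 11.
|(A ∪ B) △ C| = 29 + 44 − 22 = 51.00.

51.00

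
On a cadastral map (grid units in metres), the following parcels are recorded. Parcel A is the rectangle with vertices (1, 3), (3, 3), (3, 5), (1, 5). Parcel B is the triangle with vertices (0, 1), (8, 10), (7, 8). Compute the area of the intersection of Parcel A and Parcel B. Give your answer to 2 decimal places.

0.34

The intersection is the polygon with vertices (3,4), (2,3), (1.778,3), (3,4.375).
By the shoelace formula its area is 0.34.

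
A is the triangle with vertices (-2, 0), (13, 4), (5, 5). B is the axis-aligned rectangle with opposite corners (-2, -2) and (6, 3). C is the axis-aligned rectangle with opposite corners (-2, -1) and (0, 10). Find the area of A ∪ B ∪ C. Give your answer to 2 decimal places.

By inclusion–exclusion:
Individual areas: |A| = 23.5, |B| = 40, |C| = 22.
|A∩B| = 9.1667.
|A∩C| = 0.8952.
|B∩C|: x∈[-2,0], y∈[-1,3] → 2·4 = 8.
|A∩B∩C| = 0.8952.
|A ∪ B ∪ C| = 85.5 − 18.0619 + 0.8952 = 68.33.

68.33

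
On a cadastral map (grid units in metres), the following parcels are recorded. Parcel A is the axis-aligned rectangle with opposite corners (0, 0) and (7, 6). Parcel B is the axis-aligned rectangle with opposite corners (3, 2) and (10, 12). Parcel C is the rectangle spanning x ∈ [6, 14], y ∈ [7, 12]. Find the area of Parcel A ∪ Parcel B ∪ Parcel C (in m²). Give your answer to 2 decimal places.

116.00

By inclusion–exclusion:
Individual areas: |Parcel A| = 42, |Parcel B| = 70, |Parcel C| = 40.
|Parcel A∩Parcel B|: x∈[3,7], y∈[2,6] → 4·4 = 16.
|Parcel A∩Parcel C| = 0 (no overlap).
|Parcel B∩Parcel C|: x∈[6,10], y∈[7,12] → 4·5 = 20.
|Parcel A∩Parcel B∩Parcel C| = 0.
|Parcel A ∪ Parcel B ∪ Parcel C| = 152 − 36 + 0 = 116.00.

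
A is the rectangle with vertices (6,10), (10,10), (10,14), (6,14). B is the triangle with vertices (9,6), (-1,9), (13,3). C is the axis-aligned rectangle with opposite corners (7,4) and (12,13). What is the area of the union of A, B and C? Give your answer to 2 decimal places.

56.61

By inclusion–exclusion:
Individual areas: |A| = 16, |B| = 9, |C| = 45.
|A∩B| = 0.
|A∩C|: x∈[7,10], y∈[10,13] → 3·3 = 9.
|B∩C| = 4.3857.
|A∩B∩C| = 0.
|A ∪ B ∪ C| = 70 − 13.3857 + 0 = 56.61.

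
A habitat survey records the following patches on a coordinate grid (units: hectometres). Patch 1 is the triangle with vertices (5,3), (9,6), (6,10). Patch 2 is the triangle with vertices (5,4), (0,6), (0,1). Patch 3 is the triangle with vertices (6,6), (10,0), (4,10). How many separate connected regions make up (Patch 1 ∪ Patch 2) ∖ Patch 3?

3

(Patch 1 ∪ Patch 2) ∖ Patch 3 splits into 3 disjoint pieces (area 8.256, area 3.3611, area 12.5).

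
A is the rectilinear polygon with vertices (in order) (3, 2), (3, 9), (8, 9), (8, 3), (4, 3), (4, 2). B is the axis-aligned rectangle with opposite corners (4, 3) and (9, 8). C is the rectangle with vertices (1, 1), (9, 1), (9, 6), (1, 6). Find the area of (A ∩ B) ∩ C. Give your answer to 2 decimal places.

12.00

The region (A ∩ B) ∩ C is the polygon with vertices (4,3), (4,6), (8,6), (8,3).
By the shoelace formula its area is 12.00.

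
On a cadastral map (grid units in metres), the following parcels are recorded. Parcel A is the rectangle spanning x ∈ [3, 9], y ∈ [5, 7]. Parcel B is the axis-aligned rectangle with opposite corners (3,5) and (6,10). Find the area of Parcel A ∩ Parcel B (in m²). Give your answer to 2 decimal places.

|Parcel A∩Parcel B|: x∈[3,6], y∈[5,7] → 3·2 = 6.

6.00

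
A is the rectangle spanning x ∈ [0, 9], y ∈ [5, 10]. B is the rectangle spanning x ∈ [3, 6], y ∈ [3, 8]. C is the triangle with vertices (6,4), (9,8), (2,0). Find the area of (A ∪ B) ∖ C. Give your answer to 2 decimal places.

|A ∪ B| = 51.
|(A ∪ B) ∩ C| = 1.1429.
|(A ∪ B) ∖ C| = 51 − 1.1429 = 49.86.

49.86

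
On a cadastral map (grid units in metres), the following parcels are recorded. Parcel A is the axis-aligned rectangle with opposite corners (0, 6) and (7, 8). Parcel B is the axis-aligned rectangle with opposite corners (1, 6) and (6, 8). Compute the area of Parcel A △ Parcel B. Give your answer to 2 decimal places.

4.00

|Parcel A∩Parcel B|: x∈[1,6], y∈[6,8] → 5·2 = 10.
|Parcel A △ Parcel B| = |Parcel A| + |Parcel B| − 2·|Parcel A∩Parcel B| = 14 + 10 − 20 = 4.00.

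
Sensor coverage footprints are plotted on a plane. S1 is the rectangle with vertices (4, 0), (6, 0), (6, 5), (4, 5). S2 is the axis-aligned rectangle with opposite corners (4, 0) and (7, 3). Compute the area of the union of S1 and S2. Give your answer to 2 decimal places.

By inclusion–exclusion:
Individual areas: |S1| = 10, |S2| = 9.
|S1∩S2|: x∈[4,6], y∈[0,3] → 2·3 = 6.
|S1 ∪ S2| = 19 − 6 = 13.00.

13.00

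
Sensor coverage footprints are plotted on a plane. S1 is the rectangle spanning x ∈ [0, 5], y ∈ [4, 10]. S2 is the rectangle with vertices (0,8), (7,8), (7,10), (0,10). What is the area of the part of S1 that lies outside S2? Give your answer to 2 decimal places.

|S1∩S2|: x∈[0,5], y∈[8,10] → 5·2 = 10.
|S1| = 30.
|S1 ∖ S2| = |S1| − |S1∩S2| = 30 − 10 = 20.00.

20.00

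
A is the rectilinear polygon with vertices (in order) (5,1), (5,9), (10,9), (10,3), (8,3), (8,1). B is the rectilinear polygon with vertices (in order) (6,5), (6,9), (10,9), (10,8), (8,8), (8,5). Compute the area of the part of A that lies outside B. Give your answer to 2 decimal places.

26.00

|A| = 36, |A∩B| = 10.
|A ∖ B| = |A| − |A∩B| = 36 − 10 = 26.00.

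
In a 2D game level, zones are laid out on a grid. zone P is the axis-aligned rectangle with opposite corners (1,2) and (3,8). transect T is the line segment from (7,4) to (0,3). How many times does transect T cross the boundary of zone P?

The segment meets the boundary at (1,3.143), (3,3.429).

2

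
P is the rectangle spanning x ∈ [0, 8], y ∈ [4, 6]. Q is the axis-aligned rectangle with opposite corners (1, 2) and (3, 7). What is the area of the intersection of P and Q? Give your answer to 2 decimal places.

4.00

|P∩Q|: x∈[1,3], y∈[4,6] → 2·2 = 4.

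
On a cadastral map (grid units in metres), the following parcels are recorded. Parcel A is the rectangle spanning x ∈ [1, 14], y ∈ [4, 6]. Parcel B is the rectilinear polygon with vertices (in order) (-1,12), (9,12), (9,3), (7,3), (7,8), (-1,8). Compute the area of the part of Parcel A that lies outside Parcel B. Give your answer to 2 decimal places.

22.00

|Parcel A| = 26, |Parcel A∩Parcel B| = 4.
|Parcel A ∖ Parcel B| = |Parcel A| − |Parcel A∩Parcel B| = 26 − 4 = 22.00.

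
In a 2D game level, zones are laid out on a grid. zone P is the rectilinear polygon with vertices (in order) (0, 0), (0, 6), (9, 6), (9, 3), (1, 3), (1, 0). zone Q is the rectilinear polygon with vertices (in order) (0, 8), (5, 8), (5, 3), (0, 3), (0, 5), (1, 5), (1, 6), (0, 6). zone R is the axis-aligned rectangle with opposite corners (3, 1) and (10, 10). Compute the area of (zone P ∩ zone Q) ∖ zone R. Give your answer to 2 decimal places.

|zone P ∩ zone Q| = 14.
|(zone P ∩ zone Q) ∩ zone R| = 6.
|(zone P ∩ zone Q) ∖ zone R| = 14 − 6 = 8.00.

8.00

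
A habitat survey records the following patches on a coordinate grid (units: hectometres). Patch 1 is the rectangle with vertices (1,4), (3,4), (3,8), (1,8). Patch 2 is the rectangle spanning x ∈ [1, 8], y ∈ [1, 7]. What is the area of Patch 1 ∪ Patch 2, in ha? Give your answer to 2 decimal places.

44.00

By inclusion–exclusion:
Individual areas: |Patch 1| = 8, |Patch 2| = 42.
|Patch 1∩Patch 2|: x∈[1,3], y∈[4,7] → 2·3 = 6.
|Patch 1 ∪ Patch 2| = 50 − 6 = 44.00.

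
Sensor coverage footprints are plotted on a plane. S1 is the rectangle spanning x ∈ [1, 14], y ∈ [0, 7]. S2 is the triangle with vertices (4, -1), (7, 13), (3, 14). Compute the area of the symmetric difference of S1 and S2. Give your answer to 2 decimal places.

102.80

|S1| = 91, |S2| = 29.5, |S1∩S2| = 8.85.
|S1 △ S2| = |S1| + |S2| − 2·|S1∩S2| = 91 + 29.5 − 17.7 = 102.80.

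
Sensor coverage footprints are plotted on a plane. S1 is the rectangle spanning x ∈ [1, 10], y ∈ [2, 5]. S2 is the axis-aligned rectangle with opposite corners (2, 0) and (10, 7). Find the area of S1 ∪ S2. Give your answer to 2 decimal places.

59.00

By inclusion–exclusion:
Individual areas: |S1| = 27, |S2| = 56.
|S1∩S2|: x∈[2,10], y∈[2,5] → 8·3 = 24.
|S1 ∪ S2| = 83 − 24 = 59.00.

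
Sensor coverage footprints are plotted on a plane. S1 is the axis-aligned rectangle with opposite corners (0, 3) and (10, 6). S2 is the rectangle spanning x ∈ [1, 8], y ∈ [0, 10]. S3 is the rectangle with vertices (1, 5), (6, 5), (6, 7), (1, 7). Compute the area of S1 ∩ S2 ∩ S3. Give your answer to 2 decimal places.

The intersection is the polygon with vertices (1,6), (6,6), (6,5), (1,5).
By the shoelace formula its area is 5.00.

5.00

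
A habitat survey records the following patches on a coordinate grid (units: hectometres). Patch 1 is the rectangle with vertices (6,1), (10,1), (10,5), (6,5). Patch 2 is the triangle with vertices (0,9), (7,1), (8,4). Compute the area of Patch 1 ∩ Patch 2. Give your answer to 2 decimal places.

5.13

The intersection is the polygon with vertices (6,5), (6.4,5), (8,4), (7,1), (6,2.143).
By the shoelace formula its area is 5.13.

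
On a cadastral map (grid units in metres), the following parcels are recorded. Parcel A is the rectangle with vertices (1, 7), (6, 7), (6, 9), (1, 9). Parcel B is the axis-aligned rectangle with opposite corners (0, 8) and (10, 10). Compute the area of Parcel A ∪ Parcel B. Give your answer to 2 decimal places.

By inclusion–exclusion:
Individual areas: |Parcel A| = 10, |Parcel B| = 20.
|Parcel A∩Parcel B|: x∈[1,6], y∈[8,9] → 5·1 = 5.
|Parcel A ∪ Parcel B| = 30 − 5 = 25.00.

25.00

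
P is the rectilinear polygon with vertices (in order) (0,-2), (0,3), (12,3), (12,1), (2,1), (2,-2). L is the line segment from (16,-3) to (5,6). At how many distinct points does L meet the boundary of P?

2

The segment meets the boundary at (8.667,3), (11.111,1).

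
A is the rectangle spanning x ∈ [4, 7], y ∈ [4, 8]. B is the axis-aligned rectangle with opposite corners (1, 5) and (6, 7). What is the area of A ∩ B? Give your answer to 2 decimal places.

|A∩B|: x∈[4,6], y∈[5,7] → 2·2 = 4.

4.00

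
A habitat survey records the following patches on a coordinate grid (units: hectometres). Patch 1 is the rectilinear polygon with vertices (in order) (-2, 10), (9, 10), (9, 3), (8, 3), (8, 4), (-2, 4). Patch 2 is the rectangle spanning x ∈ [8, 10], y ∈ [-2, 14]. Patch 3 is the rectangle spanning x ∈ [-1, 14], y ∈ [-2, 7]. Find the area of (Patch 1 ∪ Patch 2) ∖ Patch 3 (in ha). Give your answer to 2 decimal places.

|Patch 1 ∪ Patch 2| = 92.
|(Patch 1 ∪ Patch 2) ∩ Patch 3| = 45.
|(Patch 1 ∪ Patch 2) ∖ Patch 3| = 92 − 45 = 47.00.

47.00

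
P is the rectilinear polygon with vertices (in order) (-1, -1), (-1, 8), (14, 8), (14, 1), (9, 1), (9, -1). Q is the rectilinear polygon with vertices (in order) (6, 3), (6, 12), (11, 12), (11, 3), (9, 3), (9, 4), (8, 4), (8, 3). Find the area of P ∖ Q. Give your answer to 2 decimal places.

|P| = 125, |P∩Q| = 24.
|P ∖ Q| = |P| − |P∩Q| = 125 − 24 = 101.00.

101.00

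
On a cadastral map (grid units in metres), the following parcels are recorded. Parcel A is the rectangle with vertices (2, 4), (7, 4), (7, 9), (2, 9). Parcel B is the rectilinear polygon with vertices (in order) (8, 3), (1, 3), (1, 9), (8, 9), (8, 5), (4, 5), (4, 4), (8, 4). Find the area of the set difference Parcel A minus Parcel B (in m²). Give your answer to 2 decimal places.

|Parcel A| = 25, |Parcel A∩Parcel B| = 22.
|Parcel A ∖ Parcel B| = |Parcel A| − |Parcel A∩Parcel B| = 25 − 22 = 3.00.

3.00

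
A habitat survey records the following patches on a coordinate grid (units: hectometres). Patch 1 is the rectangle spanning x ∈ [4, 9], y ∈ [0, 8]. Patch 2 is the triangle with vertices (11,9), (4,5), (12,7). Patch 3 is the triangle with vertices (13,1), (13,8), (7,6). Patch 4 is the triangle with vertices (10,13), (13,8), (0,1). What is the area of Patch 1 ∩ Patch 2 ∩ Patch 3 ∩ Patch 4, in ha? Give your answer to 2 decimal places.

0.64

The intersection is the polygon with vertices (7,6), (9,6.667), (9,6.25), (7.231,5.808).
By the shoelace formula its area is 0.64.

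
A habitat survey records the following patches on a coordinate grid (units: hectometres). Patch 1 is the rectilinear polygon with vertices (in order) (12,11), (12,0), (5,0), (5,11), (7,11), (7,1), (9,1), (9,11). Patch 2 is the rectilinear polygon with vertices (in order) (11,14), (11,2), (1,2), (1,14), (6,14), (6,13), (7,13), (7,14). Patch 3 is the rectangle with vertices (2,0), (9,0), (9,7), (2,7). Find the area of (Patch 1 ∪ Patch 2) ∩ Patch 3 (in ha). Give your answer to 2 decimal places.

|Patch 1 ∪ Patch 2| = 140.
|(Patch 1 ∪ Patch 2) ∩ Patch 3| = 41.00.

41.00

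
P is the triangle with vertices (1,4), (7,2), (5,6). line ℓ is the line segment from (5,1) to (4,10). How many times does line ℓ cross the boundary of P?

The segment meets the boundary at (4.474,5.737), (4.808,2.731).

2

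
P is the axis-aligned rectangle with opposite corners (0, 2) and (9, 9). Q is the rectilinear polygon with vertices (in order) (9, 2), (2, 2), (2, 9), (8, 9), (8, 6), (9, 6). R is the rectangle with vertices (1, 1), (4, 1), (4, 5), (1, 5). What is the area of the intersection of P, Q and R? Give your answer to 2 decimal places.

The intersection is the polygon with vertices (2,2), (2,5), (4,5), (4,2).
By the shoelace formula its area is 6.00.

6.00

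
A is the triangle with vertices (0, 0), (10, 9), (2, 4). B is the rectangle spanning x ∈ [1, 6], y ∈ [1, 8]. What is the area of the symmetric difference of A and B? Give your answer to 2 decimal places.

29.51

|A| = 11, |B| = 35, |A∩B| = 8.2444.
|A △ B| = |A| + |B| − 2·|A∩B| = 11 + 35 − 16.4889 = 29.51.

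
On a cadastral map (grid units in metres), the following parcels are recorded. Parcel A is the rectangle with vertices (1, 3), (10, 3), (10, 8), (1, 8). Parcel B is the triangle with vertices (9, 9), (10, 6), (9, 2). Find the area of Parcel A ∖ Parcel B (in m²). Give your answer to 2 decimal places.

41.79

|Parcel A| = 45, |Parcel A∩Parcel B| = 3.2083.
|Parcel A ∖ Parcel B| = |Parcel A| − |Parcel A∩Parcel B| = 45 − 3.2083 = 41.79.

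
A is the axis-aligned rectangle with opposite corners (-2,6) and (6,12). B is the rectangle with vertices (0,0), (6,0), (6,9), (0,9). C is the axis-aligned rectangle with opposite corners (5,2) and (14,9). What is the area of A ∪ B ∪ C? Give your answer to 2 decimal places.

By inclusion–exclusion:
Individual areas: |A| = 48, |B| = 54, |C| = 63.
|A∩B|: x∈[0,6], y∈[6,9] → 6·3 = 18.
|A∩C|: x∈[5,6], y∈[6,9] → 1·3 = 3.
|B∩C|: x∈[5,6], y∈[2,9] → 1·7 = 7.
|A∩B∩C| = 3.
|A ∪ B ∪ C| = 165 − 28 + 3 = 140.00.

140.00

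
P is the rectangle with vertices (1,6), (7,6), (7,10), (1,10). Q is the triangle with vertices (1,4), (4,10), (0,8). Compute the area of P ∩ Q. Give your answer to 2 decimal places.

5.75

The intersection is the polygon with vertices (1,6), (1,8.5), (4,10), (2,6).
By the shoelace formula its area is 5.75.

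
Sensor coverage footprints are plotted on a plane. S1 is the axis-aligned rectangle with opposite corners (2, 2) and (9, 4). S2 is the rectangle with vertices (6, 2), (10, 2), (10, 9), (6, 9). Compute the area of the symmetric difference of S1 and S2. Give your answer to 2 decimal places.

|S1∩S2|: x∈[6,9], y∈[2,4] → 3·2 = 6.
|S1 △ S2| = |S1| + |S2| − 2·|S1∩S2| = 14 + 28 − 12 = 30.00.

30.00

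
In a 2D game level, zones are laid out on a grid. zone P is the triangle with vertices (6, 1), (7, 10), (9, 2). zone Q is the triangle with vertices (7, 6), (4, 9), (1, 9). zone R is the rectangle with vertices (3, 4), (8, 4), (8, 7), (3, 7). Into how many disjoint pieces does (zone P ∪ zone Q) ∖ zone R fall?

3

(zone P ∪ zone Q) ∖ zone R splits into 3 disjoint pieces (area 4, area 1.625, area 7).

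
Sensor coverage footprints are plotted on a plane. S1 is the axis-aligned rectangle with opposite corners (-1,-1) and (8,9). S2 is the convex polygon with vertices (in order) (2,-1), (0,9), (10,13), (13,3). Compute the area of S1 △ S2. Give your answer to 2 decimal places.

|S1| = 90, |S2| = 115, |S1∩S2| = 63.4545.
|S1 △ S2| = |S1| + |S2| − 2·|S1∩S2| = 90 + 115 − 126.9091 = 78.09.

78.09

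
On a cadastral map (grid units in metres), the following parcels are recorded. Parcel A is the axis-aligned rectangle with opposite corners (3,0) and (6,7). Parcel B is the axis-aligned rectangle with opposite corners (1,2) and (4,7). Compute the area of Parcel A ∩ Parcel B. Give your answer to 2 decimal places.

|Parcel A∩Parcel B|: x∈[3,4], y∈[2,7] → 1·5 = 5.

5.00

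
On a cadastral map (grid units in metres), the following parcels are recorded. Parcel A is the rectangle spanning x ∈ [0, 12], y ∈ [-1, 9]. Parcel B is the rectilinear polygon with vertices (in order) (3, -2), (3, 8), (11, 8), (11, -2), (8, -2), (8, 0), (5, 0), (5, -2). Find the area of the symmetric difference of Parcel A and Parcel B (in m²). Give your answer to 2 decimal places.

|Parcel A| = 120, |Parcel B| = 74, |Parcel A∩Parcel B| = 69.
|Parcel A △ Parcel B| = |Parcel A| + |Parcel B| − 2·|Parcel A∩Parcel B| = 120 + 74 − 138 = 56.00.

56.00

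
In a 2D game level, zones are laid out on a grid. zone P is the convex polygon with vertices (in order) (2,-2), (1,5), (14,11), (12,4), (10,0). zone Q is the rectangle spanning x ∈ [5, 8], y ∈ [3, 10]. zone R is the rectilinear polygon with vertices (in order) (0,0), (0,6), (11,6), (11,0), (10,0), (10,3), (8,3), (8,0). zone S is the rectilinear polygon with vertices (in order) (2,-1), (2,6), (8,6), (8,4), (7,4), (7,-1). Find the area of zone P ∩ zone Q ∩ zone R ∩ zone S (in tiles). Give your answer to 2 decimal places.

The intersection is the polygon with vertices (5,3), (5,6), (8,6), (8,4), (7,4), (7,3).
By the shoelace formula its area is 8.00.

8.00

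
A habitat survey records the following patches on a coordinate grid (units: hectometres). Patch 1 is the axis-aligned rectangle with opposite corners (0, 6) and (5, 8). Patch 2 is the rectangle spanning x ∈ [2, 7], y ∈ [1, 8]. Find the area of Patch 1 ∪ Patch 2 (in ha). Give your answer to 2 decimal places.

By inclusion–exclusion:
Individual areas: |Patch 1| = 10, |Patch 2| = 35.
|Patch 1∩Patch 2|: x∈[2,5], y∈[6,8] → 3·2 = 6.
|Patch 1 ∪ Patch 2| = 45 − 6 = 39.00.

39.00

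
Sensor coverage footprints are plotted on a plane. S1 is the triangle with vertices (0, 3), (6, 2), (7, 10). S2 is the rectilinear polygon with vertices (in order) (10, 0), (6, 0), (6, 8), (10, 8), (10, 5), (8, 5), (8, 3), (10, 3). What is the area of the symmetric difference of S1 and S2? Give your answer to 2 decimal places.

48.00

|S1| = 24.5, |S2| = 28, |S1∩S2| = 2.25.
|S1 △ S2| = |S1| + |S2| − 2·|S1∩S2| = 24.5 + 28 − 4.5 = 48.00.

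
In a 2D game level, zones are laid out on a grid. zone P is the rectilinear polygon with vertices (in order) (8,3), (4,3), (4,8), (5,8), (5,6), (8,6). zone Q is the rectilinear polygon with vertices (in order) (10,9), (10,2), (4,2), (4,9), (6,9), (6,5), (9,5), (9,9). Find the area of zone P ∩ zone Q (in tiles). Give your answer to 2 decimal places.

The intersection is the polygon with vertices (4,3), (4,8), (5,8), (5,6), (6,6), (6,5), (8,5), (8,3).
By the shoelace formula its area is 12.00.

12.00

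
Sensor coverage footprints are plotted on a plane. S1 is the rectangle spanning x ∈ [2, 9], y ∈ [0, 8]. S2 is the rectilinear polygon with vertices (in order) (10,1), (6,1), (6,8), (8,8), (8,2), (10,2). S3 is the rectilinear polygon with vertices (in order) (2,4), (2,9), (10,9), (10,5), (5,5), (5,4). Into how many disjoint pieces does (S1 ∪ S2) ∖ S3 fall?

(S1 ∪ S2) ∖ S3 is a single connected region.

1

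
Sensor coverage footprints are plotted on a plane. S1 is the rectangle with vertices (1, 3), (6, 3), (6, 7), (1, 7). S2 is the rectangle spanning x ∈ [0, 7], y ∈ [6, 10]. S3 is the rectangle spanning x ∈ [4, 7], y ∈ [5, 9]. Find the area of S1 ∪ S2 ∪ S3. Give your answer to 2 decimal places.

44.00

By inclusion–exclusion:
Individual areas: |S1| = 20, |S2| = 28, |S3| = 12.
|S1∩S2|: x∈[1,6], y∈[6,7] → 5·1 = 5.
|S1∩S3|: x∈[4,6], y∈[5,7] → 2·2 = 4.
|S2∩S3|: x∈[4,7], y∈[6,9] → 3·3 = 9.
|S1∩S2∩S3| = 2.
|S1 ∪ S2 ∪ S3| = 60 − 18 + 2 = 44.00.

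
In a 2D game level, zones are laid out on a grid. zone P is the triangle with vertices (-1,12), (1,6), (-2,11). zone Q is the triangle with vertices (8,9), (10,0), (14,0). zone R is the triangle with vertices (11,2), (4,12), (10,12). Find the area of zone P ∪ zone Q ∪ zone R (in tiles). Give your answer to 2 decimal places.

By inclusion–exclusion:
Individual areas: |zone P| = 4, |zone Q| = 18, |zone R| = 30.
|zone P∩zone Q| = 0.
|zone P∩zone R| = 0.
|zone Q∩zone R| = 6.2544.
|zone P∩zone Q∩zone R| = 0.
|zone P ∪ zone Q ∪ zone R| = 52 − 6.2544 + 0 = 45.75.

45.75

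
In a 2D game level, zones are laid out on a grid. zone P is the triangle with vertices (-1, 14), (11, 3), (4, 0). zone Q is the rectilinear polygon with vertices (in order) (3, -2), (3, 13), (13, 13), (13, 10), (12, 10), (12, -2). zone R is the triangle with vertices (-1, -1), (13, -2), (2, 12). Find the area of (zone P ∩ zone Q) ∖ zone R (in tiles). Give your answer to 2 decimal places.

6.69

|zone P ∩ zone Q| = 41.4333.
|(zone P ∩ zone Q) ∩ zone R| = 34.7436.
|(zone P ∩ zone Q) ∖ zone R| = 41.4333 − 34.7436 = 6.69.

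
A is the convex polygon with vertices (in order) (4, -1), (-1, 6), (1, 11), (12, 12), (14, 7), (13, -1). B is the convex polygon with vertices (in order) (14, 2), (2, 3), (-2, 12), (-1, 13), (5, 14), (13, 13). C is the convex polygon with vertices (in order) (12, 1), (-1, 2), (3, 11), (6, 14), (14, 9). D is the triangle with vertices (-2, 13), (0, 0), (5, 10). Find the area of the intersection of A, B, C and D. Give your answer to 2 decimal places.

13.28

The intersection is the polygon with vertices (0.722,5.875), (2.947,10.88), (5,10), (1.765,3.529).
By the shoelace formula its area is 13.28.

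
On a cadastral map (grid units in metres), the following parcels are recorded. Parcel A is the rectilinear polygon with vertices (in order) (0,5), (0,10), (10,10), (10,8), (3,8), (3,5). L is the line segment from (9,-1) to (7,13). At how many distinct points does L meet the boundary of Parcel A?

The segment meets the boundary at (7.429,10), (7.714,8).

2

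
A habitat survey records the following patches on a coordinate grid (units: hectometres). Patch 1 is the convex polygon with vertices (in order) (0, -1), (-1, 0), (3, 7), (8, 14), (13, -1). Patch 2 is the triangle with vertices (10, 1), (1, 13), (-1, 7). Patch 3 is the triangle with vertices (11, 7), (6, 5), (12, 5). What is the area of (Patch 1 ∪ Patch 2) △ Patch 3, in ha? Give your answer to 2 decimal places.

|Patch 1 ∪ Patch 2| = 133.1926.
|(Patch 1 ∪ Patch 2) ∩ Patch 3| = 4.4118.
|(Patch 1 ∪ Patch 2) △ Patch 3| = 133.1926 + 6 − 8.8235 = 130.37.

130.37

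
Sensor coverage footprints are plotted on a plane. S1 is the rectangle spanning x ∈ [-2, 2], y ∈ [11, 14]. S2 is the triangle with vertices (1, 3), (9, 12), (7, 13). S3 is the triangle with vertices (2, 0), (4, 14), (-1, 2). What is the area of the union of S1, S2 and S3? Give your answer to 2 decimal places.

By inclusion–exclusion:
Individual areas: |S1| = 12, |S2| = 13, |S3| = 23.
|S1∩S2| = 0.
|S1∩S3| = 0.
|S2∩S3| = 0.8644.
|S1∩S2∩S3| = 0.
|S1 ∪ S2 ∪ S3| = 48 − 0.8644 + 0 = 47.14.

47.14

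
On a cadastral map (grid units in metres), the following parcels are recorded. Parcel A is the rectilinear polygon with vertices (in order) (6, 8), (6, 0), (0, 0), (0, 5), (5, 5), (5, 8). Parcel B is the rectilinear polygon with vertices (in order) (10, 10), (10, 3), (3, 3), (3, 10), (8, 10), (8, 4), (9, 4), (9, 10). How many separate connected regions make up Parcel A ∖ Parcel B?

1

Parcel A ∖ Parcel B is a single connected region.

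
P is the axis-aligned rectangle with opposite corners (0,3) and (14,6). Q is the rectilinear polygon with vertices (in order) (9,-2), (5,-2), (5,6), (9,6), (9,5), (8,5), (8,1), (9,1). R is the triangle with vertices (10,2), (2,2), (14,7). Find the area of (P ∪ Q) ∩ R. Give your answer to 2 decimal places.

The region (P ∪ Q) ∩ R is the polygon with vertices (8,3), (8,2), (5,2), (5,3), (4.4,3), (11.6,6), (13.2,6), (10.8,3).
By the shoelace formula its area is 15.00.

15.00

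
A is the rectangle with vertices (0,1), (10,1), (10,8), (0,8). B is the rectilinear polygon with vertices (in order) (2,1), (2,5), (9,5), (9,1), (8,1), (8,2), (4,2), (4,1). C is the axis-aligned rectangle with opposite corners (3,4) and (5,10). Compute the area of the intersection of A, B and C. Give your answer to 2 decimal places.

2.00

The intersection is the polygon with vertices (5,5), (5,4), (3,4), (3,5).
By the shoelace formula its area is 2.00.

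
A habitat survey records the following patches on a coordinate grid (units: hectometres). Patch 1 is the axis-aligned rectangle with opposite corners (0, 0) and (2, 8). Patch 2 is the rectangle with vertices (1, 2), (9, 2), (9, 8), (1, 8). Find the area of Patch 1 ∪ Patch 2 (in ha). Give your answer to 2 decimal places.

By inclusion–exclusion:
Individual areas: |Patch 1| = 16, |Patch 2| = 48.
|Patch 1∩Patch 2|: x∈[1,2], y∈[2,8] → 1·6 = 6.
|Patch 1 ∪ Patch 2| = 64 − 6 = 58.00.

58.00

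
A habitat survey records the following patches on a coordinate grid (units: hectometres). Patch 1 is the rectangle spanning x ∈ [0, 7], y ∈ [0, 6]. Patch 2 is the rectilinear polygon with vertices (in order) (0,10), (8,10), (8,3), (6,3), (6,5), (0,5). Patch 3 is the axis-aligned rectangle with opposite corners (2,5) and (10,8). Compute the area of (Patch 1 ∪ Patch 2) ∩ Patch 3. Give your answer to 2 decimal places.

The region (Patch 1 ∪ Patch 2) ∩ Patch 3 is the polygon with vertices (8,5), (2,5), (2,8), (8,8).
By the shoelace formula its area is 18.00.

18.00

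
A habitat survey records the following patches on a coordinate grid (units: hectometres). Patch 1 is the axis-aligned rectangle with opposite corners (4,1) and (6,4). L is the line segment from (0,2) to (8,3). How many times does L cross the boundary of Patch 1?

2

The segment meets the boundary at (6,2.75), (4,2.5).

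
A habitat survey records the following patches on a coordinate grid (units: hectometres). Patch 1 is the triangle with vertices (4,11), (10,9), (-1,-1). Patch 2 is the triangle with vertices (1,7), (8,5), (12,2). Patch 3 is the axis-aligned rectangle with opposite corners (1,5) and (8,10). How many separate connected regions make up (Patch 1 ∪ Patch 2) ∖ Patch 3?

(Patch 1 ∪ Patch 2) ∖ Patch 3 splits into 3 disjoint pieces (area 2.4848, area 16.1939, area 1.7083).

3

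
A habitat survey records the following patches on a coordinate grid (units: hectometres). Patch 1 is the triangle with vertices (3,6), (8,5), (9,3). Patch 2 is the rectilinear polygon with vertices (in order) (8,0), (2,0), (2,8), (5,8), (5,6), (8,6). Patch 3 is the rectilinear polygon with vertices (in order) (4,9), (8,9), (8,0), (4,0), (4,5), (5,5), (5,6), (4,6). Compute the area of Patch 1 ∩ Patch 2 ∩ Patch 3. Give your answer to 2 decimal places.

3.15

The intersection is the polygon with vertices (8,3.5), (5,5), (5,5.6), (8,5).
By the shoelace formula its area is 3.15.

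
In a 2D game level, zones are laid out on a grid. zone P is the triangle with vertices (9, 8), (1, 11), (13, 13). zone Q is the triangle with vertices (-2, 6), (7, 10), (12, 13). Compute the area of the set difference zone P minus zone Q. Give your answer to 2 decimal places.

|zone P| = 26, |zone P∩zone Q| = 2.037.
|zone P ∖ zone Q| = |zone P| − |zone P∩zone Q| = 26 − 2.037 = 23.96.

23.96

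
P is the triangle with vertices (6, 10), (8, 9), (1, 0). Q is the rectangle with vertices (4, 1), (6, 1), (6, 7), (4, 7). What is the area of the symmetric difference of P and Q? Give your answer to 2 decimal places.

17.57

|P| = 12.5, |Q| = 12, |P∩Q| = 3.4643.
|P △ Q| = |P| + |Q| − 2·|P∩Q| = 12.5 + 12 − 6.9286 = 17.57.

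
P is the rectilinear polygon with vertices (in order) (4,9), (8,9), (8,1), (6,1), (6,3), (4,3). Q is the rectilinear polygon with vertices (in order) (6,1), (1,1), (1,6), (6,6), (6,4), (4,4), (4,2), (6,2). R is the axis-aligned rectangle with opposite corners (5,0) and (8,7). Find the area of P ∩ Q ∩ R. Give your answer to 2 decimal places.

2.00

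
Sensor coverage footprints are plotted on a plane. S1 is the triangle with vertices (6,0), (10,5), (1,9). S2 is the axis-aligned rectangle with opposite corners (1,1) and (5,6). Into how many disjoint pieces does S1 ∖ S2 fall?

S1 ∖ S2 is a single connected region.

1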